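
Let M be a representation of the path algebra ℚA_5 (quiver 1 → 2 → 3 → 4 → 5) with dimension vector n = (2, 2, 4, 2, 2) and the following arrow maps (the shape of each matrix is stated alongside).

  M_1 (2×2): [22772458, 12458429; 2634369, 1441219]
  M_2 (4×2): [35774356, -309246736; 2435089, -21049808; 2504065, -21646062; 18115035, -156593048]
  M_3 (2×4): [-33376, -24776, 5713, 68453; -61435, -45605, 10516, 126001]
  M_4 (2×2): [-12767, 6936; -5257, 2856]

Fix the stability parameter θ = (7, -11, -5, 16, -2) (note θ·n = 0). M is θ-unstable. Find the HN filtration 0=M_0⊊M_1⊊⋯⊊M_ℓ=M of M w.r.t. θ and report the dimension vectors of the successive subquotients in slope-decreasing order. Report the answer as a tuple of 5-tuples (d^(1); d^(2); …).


Via rank(M_{q-1}∘⋯∘M_p): M ≅ I[1,4], I[1,5], I[3,3]^2, I[5,5].
μ_θ-semistable layers: μ^(1)=16; μ^(2)=7; μ^(3)=-2; μ^(4)=-3; μ^(5)=-5

((0, 0, 0, 1, 0); (0, 0, 0, 1, 1); (0, 0, 0, 0, 1); (2, 2, 2, 0, 0); (0, 0, 2, 0, 0))


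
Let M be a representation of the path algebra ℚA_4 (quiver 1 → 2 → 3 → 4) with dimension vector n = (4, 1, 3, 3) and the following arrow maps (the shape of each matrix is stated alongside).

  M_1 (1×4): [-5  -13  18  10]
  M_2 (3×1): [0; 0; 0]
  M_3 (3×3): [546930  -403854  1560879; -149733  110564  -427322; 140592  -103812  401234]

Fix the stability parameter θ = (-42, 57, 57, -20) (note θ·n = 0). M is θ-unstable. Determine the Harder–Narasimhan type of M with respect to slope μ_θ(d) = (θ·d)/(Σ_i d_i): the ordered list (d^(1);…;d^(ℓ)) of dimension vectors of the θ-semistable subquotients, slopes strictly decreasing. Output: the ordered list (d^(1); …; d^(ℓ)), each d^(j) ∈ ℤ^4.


Via rank(M_{q-1}∘⋯∘M_p): M ≅ I[1,1]^3, I[1,2], I[3,3], I[3,4]^2, I[4,4].
μ_θ-semistable layers: μ^(1)=57; μ^(2)=37/2; μ^(3)=-20; μ^(4)=-42

((0, 1, 1, 0); (0, 0, 2, 2); (0, 0, 0, 1); (4, 0, 0, 0))


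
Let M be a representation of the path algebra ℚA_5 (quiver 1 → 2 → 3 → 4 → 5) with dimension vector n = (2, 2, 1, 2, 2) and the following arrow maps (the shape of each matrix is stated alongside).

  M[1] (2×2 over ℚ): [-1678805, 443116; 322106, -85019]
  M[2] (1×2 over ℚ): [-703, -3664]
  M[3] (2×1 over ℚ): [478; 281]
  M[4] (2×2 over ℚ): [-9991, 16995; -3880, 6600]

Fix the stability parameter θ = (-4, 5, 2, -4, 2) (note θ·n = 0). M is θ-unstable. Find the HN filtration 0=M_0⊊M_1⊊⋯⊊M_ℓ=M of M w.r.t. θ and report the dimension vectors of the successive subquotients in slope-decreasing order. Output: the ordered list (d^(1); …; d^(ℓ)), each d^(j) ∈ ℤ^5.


Barcode: M ≅ I[1,2], I[1,5], I[4,4], I[5,5]. HN layers by μ_θ (4 steps, strictly decreasing):
  μ^(1)=5; μ^(2)=2; μ^(3)=1; μ^(4)=-4

((0, 1, 0, 0, 0); (0, 0, 0, 0, 2); (0, 1, 1, 1, 0); (2, 0, 0, 1, 0))


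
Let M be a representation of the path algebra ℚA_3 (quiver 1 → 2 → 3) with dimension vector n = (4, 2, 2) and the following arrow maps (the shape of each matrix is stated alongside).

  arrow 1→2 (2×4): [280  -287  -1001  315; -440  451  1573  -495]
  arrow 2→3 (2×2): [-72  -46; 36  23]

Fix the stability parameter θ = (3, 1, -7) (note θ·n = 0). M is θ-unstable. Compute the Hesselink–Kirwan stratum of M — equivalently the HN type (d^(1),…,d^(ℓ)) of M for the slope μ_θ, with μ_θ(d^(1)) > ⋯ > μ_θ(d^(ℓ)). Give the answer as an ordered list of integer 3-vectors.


Via rank(M_{q-1}∘⋯∘M_p): M ≅ I[1,1]^3, I[1,3], I[2,2], I[3,3].
μ_θ-semistable layers: μ^(1)=3; μ^(2)=1; μ^(3)=-1; μ^(4)=-7

((3, 0, 0); (0, 1, 0); (1, 1, 1); (0, 0, 1))


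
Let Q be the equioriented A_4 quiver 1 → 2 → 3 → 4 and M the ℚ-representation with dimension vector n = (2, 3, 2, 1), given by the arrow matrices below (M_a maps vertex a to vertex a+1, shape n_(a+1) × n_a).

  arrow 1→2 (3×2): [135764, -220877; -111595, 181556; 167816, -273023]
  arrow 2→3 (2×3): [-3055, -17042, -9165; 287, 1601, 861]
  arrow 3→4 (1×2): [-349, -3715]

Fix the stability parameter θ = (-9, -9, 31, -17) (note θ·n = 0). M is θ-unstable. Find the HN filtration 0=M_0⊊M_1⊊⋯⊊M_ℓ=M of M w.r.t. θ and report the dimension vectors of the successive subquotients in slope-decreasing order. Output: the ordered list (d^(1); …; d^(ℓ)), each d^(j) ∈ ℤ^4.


Interval decomposition of M: I[1,3], I[1,4], I[2,2].
HN type (ℓ=3): μ^(1)=31; μ^(2)=7; μ^(3)=-9

((0, 0, 1, 0); (0, 0, 1, 1); (2, 3, 0, 0))


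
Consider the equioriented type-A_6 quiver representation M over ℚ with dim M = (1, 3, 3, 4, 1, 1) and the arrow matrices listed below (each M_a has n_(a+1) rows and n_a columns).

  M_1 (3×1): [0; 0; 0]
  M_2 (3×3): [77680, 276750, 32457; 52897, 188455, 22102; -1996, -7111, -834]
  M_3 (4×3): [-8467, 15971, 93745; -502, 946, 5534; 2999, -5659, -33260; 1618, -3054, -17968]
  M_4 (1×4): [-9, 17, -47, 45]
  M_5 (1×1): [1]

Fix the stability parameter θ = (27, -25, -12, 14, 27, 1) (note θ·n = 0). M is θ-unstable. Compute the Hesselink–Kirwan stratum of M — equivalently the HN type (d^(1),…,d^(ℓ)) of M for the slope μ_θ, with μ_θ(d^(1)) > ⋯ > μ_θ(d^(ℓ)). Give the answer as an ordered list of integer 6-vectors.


Barcode: M ≅ I[1,1], I[2,4]^2, I[2,6], I[4,4]. HN layers by μ_θ (4 steps, strictly decreasing):
  μ^(1)=27; μ^(2)=14; μ^(3)=-12; μ^(4)=-25

((1, 0, 0, 0, 0, 0); (0, 0, 0, 4, 1, 1); (0, 0, 3, 0, 0, 0); (0, 3, 0, 0, 0, 0))


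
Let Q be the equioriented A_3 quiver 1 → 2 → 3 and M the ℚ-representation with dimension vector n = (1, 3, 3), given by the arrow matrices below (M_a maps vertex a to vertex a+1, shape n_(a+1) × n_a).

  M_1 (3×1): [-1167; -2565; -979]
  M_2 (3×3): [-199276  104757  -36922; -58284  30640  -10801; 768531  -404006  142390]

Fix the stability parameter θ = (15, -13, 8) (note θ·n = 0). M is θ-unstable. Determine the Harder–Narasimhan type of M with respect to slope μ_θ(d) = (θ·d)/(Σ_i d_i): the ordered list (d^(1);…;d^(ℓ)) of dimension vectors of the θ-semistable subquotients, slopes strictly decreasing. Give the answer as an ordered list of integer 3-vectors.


Via rank(M_{q-1}∘⋯∘M_p): M ≅ I[1,3], I[2,3]^2.
μ_θ-semistable layers: μ^(1)=8; μ^(2)=1; μ^(3)=-13

((0, 0, 3); (1, 1, 0); (0, 2, 0))


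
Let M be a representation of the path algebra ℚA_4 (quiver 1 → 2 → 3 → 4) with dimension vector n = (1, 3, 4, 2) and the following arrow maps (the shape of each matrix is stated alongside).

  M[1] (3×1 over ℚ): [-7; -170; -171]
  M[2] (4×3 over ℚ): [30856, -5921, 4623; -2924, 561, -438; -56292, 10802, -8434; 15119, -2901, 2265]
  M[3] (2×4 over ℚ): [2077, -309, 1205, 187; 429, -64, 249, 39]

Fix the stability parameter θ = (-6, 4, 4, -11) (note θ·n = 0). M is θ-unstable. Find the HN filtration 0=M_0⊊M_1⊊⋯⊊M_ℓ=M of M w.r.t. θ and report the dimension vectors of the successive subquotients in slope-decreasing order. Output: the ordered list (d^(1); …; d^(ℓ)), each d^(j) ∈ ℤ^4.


Via rank(M_{q-1}∘⋯∘M_p): M ≅ I[1,4], I[2,3], I[2,4], I[3,3].
μ_θ-semistable layers: μ^(1)=4; μ^(2)=-1; μ^(3)=-6

((0, 1, 2, 0); (0, 2, 2, 2); (1, 0, 0, 0))


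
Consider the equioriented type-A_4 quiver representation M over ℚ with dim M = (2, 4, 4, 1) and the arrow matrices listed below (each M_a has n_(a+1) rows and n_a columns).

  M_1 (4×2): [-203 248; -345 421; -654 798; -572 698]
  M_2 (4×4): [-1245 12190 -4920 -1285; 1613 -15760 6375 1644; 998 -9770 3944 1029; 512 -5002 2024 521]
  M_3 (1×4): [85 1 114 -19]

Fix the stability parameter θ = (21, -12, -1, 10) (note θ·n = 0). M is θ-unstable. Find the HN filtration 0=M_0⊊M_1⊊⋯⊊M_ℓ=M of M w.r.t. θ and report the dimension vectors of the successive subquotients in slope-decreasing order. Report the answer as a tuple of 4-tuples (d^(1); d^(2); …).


Interval decomposition of M: I[1,3], I[1,4], I[2,2], I[2,3], I[3,3].
HN type (ℓ=4): μ^(1)=10; μ^(2)=8/3; μ^(3)=-1; μ^(4)=-12

((0, 0, 0, 1); (2, 2, 2, 0); (0, 0, 2, 0); (0, 2, 0, 0))


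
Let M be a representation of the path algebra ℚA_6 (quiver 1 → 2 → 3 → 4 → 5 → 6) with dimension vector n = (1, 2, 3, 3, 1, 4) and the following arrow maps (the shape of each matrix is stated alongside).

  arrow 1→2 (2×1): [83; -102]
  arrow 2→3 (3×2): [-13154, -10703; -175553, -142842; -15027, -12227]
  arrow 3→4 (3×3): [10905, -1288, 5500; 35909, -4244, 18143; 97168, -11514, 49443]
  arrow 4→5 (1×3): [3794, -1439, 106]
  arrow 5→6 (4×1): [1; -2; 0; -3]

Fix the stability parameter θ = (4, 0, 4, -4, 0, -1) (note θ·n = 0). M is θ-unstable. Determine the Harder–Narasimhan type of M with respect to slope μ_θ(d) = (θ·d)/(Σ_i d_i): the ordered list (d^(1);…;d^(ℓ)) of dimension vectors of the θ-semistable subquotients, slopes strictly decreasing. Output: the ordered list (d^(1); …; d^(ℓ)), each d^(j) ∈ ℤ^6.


Via rank(M_{q-1}∘⋯∘M_p): M ≅ I[1,6], I[2,4], I[3,4], I[6,6]^3.
μ_θ-semistable layers: μ^(1)=1/2; μ^(2)=0; μ^(3)=-1

((1, 1, 1, 1, 1, 1); (0, 1, 2, 2, 0, 0); (0, 0, 0, 0, 0, 3))


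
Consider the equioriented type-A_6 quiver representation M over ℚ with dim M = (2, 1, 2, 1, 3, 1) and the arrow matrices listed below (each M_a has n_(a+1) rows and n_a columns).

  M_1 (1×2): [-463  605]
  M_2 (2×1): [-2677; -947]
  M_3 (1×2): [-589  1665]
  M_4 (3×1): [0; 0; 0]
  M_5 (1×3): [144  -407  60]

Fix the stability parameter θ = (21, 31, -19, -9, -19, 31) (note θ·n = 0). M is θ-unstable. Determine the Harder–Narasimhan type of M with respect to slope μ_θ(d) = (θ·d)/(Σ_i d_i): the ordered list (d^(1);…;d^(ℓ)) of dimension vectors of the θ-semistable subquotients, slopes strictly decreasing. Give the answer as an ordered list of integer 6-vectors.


Barcode: M ≅ I[1,1], I[1,4], I[3,3], I[5,5]^2, I[5,6]. HN layers by μ_θ (4 steps, strictly decreasing):
  μ^(1)=31; μ^(2)=21; μ^(3)=6; μ^(4)=-19

((0, 0, 0, 0, 0, 1); (1, 0, 0, 0, 0, 0); (1, 1, 1, 1, 0, 0); (0, 0, 1, 0, 3, 0))


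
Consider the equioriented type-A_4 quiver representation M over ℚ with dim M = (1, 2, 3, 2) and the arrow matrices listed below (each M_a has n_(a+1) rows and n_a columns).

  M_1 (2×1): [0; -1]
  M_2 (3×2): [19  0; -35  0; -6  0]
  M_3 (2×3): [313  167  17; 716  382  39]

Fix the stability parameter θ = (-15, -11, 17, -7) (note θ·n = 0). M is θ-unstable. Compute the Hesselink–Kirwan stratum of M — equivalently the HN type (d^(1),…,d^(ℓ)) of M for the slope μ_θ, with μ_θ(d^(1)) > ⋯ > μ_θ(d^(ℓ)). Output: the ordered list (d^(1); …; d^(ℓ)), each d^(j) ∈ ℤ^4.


Via rank(M_{q-1}∘⋯∘M_p): M ≅ I[1,2], I[2,3], I[3,4]^2.
μ_θ-semistable layers: μ^(1)=17; μ^(2)=5; μ^(3)=-11; μ^(4)=-15

((0, 0, 1, 0); (0, 0, 2, 2); (0, 2, 0, 0); (1, 0, 0, 0))


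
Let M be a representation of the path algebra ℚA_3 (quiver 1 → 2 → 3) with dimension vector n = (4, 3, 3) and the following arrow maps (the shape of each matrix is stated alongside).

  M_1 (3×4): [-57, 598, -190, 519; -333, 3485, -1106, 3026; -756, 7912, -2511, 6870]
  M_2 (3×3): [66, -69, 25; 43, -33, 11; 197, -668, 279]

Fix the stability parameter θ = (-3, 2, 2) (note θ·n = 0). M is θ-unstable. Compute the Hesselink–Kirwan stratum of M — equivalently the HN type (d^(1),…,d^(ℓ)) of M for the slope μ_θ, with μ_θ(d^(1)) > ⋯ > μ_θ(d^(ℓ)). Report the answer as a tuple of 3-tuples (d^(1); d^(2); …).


Interval decomposition of M: I[1,1], I[1,3]^3.
HN type (ℓ=2): μ^(1)=2; μ^(2)=-3

((0, 3, 3); (4, 0, 0))


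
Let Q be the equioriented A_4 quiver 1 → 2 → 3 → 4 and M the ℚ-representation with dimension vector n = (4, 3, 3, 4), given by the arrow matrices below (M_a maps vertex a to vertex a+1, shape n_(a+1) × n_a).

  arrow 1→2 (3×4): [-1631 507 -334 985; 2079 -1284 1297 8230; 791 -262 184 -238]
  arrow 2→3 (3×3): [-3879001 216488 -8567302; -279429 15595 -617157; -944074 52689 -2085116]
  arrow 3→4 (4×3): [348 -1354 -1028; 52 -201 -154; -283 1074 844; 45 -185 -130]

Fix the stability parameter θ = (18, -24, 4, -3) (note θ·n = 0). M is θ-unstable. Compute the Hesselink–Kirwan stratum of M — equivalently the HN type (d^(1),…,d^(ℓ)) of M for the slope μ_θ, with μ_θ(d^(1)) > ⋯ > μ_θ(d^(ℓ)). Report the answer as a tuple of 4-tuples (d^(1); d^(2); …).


Via rank(M_{q-1}∘⋯∘M_p): M ≅ I[1,1], I[1,3], I[1,4]^2, I[4,4]^2.
μ_θ-semistable layers: μ^(1)=18; μ^(2)=4; μ^(3)=1/2; μ^(4)=-3

((1, 0, 0, 0); (0, 0, 1, 0); (0, 0, 2, 2); (3, 3, 0, 2))


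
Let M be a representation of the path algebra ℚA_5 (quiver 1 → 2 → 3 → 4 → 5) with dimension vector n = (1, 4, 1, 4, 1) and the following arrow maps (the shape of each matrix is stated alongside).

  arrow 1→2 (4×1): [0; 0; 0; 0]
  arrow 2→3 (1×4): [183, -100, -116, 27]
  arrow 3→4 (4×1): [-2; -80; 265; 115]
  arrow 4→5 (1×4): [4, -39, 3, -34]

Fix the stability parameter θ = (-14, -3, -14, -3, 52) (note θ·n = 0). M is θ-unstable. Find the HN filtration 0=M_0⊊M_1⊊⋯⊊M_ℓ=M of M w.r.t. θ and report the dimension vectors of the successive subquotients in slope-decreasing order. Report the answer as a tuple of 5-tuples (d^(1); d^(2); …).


Interval decomposition of M: I[1,1], I[2,2]^3, I[2,5], I[4,4]^3.
HN type (ℓ=4): μ^(1)=52; μ^(2)=-3; μ^(3)=-17/2; μ^(4)=-14

((0, 0, 0, 0, 1); (0, 3, 0, 4, 0); (0, 1, 1, 0, 0); (1, 0, 0, 0, 0))


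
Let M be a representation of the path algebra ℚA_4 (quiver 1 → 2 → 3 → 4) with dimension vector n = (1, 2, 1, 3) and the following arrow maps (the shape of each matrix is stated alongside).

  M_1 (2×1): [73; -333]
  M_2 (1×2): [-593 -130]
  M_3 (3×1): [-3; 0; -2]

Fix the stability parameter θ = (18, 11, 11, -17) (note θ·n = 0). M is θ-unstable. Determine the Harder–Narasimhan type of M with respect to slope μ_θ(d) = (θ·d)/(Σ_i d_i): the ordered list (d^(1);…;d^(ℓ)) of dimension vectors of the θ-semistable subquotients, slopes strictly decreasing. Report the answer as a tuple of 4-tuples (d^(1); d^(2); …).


Via rank(M_{q-1}∘⋯∘M_p): M ≅ I[1,4], I[2,2], I[4,4]^2.
μ_θ-semistable layers: μ^(1)=11; μ^(2)=23/4; μ^(3)=-17

((0, 1, 0, 0); (1, 1, 1, 1); (0, 0, 0, 2))


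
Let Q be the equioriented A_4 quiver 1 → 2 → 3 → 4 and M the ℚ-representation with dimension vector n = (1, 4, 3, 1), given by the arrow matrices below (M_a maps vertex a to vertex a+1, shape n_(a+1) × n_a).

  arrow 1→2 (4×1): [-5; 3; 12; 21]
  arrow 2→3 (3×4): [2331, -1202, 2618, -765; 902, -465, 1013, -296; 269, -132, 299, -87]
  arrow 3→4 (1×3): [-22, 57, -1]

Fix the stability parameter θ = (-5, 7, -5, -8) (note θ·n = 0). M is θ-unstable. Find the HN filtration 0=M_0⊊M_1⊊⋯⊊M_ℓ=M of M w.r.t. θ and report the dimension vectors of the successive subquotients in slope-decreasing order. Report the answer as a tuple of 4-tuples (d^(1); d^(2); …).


Via rank(M_{q-1}∘⋯∘M_p): M ≅ I[1,4], I[2,2], I[2,3]^2.
μ_θ-semistable layers: μ^(1)=7; μ^(2)=1; μ^(3)=-2; μ^(4)=-5

((0, 1, 0, 0); (0, 2, 2, 0); (0, 1, 1, 1); (1, 0, 0, 0))


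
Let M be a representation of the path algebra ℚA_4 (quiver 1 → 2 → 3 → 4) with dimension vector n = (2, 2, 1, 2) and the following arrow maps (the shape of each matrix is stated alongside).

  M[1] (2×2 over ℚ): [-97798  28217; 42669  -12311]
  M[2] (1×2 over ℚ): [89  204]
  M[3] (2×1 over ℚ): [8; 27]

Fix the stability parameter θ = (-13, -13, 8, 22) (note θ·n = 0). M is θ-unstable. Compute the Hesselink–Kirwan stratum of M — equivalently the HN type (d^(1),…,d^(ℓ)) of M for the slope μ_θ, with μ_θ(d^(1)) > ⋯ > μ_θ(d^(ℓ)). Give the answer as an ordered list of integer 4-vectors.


Via rank(M_{q-1}∘⋯∘M_p): M ≅ I[1,2], I[1,4], I[4,4].
μ_θ-semistable layers: μ^(1)=22; μ^(2)=8; μ^(3)=-13

((0, 0, 0, 2); (0, 0, 1, 0); (2, 2, 0, 0))


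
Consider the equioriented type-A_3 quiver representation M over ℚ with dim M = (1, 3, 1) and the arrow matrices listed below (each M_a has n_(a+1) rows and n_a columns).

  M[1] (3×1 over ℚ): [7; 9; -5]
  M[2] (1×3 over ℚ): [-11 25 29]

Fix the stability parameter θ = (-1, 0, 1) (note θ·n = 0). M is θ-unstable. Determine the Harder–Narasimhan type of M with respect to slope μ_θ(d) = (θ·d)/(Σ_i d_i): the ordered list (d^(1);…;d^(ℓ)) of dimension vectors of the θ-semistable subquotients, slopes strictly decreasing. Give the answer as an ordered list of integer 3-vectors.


Barcode: M ≅ I[1,3], I[2,2]^2. HN layers by μ_θ (3 steps, strictly decreasing):
  μ^(1)=1; μ^(2)=0; μ^(3)=-1

((0, 0, 1); (0, 3, 0); (1, 0, 0))


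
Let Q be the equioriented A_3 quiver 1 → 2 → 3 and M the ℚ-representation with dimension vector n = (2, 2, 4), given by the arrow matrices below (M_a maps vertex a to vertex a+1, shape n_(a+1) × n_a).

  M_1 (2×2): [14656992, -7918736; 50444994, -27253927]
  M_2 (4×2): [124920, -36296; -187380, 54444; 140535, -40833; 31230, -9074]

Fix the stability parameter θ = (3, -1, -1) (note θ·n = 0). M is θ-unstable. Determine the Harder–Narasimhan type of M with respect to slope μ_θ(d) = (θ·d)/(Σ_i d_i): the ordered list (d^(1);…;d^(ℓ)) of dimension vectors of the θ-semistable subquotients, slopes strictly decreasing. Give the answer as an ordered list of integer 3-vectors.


Via rank(M_{q-1}∘⋯∘M_p): M ≅ I[1,1], I[1,3], I[2,2], I[3,3]^3.
μ_θ-semistable layers: μ^(1)=3; μ^(2)=1/3; μ^(3)=-1

((1, 0, 0); (1, 1, 1); (0, 1, 3))


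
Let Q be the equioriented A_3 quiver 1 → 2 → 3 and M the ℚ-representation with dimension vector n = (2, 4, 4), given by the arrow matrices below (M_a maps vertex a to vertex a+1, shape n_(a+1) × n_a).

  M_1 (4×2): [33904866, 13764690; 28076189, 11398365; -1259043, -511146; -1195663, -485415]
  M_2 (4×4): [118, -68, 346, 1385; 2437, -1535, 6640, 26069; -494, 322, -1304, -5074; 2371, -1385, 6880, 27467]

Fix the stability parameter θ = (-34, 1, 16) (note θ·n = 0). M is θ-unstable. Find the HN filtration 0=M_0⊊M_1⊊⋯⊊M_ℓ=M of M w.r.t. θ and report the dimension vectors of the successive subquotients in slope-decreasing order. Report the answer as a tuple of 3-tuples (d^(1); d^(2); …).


Interval decomposition of M: I[1,2], I[1,3], I[2,2], I[2,3], I[3,3]^2.
HN type (ℓ=3): μ^(1)=16; μ^(2)=1; μ^(3)=-34

((0, 0, 4); (0, 4, 0); (2, 0, 0))


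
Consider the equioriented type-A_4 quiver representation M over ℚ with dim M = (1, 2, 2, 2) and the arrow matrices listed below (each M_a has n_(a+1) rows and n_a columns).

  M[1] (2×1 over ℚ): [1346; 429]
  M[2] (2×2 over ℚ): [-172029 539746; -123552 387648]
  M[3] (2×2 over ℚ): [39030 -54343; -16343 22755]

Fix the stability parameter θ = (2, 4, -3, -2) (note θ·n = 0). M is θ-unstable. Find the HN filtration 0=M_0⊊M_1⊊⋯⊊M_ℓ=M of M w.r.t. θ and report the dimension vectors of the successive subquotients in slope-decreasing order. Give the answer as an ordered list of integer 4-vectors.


Via rank(M_{q-1}∘⋯∘M_p): M ≅ I[1,2], I[2,4], I[3,4].
μ_θ-semistable layers: μ^(1)=4; μ^(2)=2; μ^(3)=-1/3; μ^(4)=-2; μ^(5)=-3

((0, 1, 0, 0); (1, 0, 0, 0); (0, 1, 1, 1); (0, 0, 0, 1); (0, 0, 1, 0))


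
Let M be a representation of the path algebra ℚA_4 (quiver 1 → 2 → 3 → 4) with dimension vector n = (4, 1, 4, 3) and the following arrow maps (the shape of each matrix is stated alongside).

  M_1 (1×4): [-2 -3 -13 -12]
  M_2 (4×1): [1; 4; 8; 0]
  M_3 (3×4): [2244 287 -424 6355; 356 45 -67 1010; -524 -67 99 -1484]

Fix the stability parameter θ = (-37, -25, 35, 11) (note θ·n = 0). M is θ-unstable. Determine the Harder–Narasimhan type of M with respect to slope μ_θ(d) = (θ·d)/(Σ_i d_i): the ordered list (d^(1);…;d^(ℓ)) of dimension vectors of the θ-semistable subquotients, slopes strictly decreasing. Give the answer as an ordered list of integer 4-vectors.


Via rank(M_{q-1}∘⋯∘M_p): M ≅ I[1,1]^3, I[1,3], I[3,4]^3.
μ_θ-semistable layers: μ^(1)=35; μ^(2)=23; μ^(3)=-25; μ^(4)=-37

((0, 0, 1, 0); (0, 0, 3, 3); (0, 1, 0, 0); (4, 0, 0, 0))


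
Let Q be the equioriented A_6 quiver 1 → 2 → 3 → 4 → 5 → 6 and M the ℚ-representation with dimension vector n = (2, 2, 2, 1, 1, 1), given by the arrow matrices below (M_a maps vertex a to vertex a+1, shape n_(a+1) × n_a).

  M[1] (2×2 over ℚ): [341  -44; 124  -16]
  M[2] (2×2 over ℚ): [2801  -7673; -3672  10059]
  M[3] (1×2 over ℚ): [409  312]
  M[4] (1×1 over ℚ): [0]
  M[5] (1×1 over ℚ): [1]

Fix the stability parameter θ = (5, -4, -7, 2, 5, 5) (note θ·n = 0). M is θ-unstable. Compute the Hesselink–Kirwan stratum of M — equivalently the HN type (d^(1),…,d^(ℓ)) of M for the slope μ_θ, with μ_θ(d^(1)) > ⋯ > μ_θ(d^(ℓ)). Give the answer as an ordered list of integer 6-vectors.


Interval decomposition of M: I[1,1], I[1,4], I[2,3], I[5,6].
HN type (ℓ=4): μ^(1)=5; μ^(2)=2; μ^(3)=-2; μ^(4)=-11/2

((1, 0, 0, 0, 1, 1); (0, 0, 0, 1, 0, 0); (1, 1, 1, 0, 0, 0); (0, 1, 1, 0, 0, 0))


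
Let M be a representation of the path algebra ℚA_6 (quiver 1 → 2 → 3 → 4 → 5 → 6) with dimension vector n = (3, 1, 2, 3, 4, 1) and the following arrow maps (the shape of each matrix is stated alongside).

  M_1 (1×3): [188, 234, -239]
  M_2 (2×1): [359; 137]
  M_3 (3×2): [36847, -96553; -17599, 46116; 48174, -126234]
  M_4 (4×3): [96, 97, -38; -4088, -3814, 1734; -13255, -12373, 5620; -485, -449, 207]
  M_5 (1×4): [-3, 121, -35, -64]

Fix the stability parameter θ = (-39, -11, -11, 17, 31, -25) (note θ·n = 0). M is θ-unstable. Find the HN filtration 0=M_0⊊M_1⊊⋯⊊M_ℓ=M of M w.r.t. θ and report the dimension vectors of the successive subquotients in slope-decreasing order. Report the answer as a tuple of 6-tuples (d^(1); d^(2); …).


Barcode: M ≅ I[1,1]^2, I[1,6], I[3,5], I[4,5], I[5,5]. HN layers by μ_θ (5 steps, strictly decreasing):
  μ^(1)=31; μ^(2)=17; μ^(3)=23/3; μ^(4)=-11; μ^(5)=-39

((0, 0, 0, 0, 3, 0); (0, 0, 0, 2, 0, 0); (0, 0, 0, 1, 1, 1); (0, 1, 2, 0, 0, 0); (3, 0, 0, 0, 0, 0))


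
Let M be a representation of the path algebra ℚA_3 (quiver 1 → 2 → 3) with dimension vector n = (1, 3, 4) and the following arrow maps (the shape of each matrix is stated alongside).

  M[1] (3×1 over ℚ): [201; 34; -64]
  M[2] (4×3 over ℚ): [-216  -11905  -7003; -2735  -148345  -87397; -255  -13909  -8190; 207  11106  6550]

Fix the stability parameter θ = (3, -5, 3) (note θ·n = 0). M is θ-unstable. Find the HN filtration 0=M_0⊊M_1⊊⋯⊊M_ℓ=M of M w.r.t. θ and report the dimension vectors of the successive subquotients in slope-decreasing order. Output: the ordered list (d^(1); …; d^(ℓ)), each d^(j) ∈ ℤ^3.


Interval decomposition of M: I[1,3], I[2,3]^2, I[3,3].
HN type (ℓ=3): μ^(1)=3; μ^(2)=-1; μ^(3)=-5

((0, 0, 4); (1, 1, 0); (0, 2, 0))


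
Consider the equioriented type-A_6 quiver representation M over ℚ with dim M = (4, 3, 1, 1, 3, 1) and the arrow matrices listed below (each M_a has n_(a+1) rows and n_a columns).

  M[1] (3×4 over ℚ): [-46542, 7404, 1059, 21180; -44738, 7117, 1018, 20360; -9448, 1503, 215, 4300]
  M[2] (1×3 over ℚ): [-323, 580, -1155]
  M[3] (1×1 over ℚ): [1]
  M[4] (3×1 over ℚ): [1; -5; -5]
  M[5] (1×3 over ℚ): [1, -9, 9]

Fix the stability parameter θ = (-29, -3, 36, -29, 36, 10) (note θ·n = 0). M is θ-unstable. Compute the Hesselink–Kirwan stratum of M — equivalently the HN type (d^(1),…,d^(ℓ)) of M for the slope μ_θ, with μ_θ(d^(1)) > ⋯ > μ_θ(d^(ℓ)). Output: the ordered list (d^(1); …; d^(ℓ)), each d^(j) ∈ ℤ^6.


Interval decomposition of M: I[1,1]^2, I[1,2], I[1,6], I[2,2], I[5,5]^2.
HN type (ℓ=5): μ^(1)=36; μ^(2)=23; μ^(3)=7/2; μ^(4)=-3; μ^(5)=-29

((0, 0, 0, 0, 2, 0); (0, 0, 0, 0, 1, 1); (0, 0, 1, 1, 0, 0); (0, 3, 0, 0, 0, 0); (4, 0, 0, 0, 0, 0))


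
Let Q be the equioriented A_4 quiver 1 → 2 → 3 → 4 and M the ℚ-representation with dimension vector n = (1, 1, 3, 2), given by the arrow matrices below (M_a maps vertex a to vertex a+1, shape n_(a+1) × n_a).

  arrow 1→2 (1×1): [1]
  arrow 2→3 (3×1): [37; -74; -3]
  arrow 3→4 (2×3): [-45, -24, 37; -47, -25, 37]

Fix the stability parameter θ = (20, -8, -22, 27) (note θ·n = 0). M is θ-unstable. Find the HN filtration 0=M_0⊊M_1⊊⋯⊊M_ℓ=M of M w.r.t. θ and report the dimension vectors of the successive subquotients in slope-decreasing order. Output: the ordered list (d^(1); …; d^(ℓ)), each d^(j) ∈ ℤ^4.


Interval decomposition of M: I[1,3], I[3,4]^2.
HN type (ℓ=3): μ^(1)=27; μ^(2)=-10/3; μ^(3)=-22

((0, 0, 0, 2); (1, 1, 1, 0); (0, 0, 2, 0))


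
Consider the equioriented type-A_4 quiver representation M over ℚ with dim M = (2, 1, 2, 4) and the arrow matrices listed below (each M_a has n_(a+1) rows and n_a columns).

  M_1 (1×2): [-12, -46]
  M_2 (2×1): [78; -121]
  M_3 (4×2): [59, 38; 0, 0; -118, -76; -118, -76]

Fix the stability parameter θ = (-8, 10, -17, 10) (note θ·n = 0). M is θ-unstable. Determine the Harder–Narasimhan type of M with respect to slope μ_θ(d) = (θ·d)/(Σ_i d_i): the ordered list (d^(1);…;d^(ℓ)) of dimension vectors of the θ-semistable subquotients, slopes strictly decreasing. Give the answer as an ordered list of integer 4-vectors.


Barcode: M ≅ I[1,1], I[1,4], I[3,3], I[4,4]^3. HN layers by μ_θ (4 steps, strictly decreasing):
  μ^(1)=10; μ^(2)=-7/2; μ^(3)=-8; μ^(4)=-17

((0, 0, 0, 4); (0, 1, 1, 0); (2, 0, 0, 0); (0, 0, 1, 0))


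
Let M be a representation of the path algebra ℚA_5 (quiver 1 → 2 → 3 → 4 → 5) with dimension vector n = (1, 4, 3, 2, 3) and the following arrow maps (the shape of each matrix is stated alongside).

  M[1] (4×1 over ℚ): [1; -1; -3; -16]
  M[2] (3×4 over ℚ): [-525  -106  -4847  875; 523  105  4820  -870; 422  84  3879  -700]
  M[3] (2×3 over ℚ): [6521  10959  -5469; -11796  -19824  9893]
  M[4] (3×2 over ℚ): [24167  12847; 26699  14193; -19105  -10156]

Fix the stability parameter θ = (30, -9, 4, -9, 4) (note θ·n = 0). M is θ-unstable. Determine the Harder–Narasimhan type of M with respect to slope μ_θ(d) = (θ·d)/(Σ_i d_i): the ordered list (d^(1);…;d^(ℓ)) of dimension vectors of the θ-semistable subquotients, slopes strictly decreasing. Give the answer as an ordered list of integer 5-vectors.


Interval decomposition of M: I[1,5], I[2,2], I[2,3], I[2,5], I[5,5].
HN type (ℓ=3): μ^(1)=4; μ^(2)=-5/2; μ^(3)=-9

((1, 1, 2, 1, 3); (0, 0, 1, 1, 0); (0, 3, 0, 0, 0))


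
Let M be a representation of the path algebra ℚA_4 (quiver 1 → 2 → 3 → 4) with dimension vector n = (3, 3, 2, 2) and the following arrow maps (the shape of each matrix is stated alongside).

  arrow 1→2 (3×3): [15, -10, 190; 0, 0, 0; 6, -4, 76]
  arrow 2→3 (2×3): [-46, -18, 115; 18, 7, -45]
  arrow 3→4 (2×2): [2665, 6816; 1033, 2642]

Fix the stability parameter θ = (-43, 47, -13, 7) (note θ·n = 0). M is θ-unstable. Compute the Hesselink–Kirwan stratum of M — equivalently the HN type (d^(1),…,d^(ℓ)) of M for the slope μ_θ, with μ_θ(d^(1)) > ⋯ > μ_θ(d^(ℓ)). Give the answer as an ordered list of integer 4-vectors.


Interval decomposition of M: I[1,1]^2, I[1,2], I[2,4]^2.
HN type (ℓ=3): μ^(1)=47; μ^(2)=41/3; μ^(3)=-43

((0, 1, 0, 0); (0, 2, 2, 2); (3, 0, 0, 0))


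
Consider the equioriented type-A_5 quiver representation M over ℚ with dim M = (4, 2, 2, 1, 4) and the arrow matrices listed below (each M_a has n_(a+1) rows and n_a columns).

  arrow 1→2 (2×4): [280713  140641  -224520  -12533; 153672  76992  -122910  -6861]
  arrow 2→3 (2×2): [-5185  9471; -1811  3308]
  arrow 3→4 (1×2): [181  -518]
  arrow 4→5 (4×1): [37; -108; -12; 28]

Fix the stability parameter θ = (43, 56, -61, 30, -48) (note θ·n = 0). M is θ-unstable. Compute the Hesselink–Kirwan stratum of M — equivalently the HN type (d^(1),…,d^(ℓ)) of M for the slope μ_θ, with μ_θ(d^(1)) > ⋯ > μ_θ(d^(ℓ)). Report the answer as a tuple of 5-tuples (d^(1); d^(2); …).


Interval decomposition of M: I[1,1]^2, I[1,3], I[1,5], I[5,5]^3.
HN type (ℓ=4): μ^(1)=43; μ^(2)=38/3; μ^(3)=4; μ^(4)=-48

((2, 0, 0, 0, 0); (1, 1, 1, 0, 0); (1, 1, 1, 1, 1); (0, 0, 0, 0, 3))


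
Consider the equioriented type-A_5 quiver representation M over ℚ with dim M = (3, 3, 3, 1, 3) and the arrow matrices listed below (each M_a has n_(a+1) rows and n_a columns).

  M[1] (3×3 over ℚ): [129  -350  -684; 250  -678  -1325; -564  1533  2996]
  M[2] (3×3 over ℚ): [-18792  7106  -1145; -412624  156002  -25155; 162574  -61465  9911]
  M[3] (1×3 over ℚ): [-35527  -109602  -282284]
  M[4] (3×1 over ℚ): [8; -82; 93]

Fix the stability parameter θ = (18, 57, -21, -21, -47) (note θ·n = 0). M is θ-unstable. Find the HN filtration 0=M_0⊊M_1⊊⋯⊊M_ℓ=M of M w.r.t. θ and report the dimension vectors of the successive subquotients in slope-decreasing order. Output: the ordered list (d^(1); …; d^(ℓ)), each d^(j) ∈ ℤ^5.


Via rank(M_{q-1}∘⋯∘M_p): M ≅ I[1,2], I[1,3], I[1,5], I[3,3], I[5,5]^2.
μ_θ-semistable layers: μ^(1)=57; μ^(2)=18; μ^(3)=-14/5; μ^(4)=-21; μ^(5)=-47

((0, 1, 0, 0, 0); (2, 1, 1, 0, 0); (1, 1, 1, 1, 1); (0, 0, 1, 0, 0); (0, 0, 0, 0, 2))


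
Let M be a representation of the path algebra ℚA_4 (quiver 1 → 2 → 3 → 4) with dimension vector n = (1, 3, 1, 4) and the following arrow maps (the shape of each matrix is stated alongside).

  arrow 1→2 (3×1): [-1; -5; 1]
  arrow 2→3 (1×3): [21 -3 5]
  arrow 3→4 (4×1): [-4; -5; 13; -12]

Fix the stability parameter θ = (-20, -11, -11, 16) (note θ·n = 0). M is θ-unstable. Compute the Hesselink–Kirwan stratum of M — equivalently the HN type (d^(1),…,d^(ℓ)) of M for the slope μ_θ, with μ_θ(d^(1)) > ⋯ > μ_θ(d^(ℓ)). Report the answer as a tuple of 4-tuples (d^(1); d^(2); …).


Barcode: M ≅ I[1,4], I[2,2]^2, I[4,4]^3. HN layers by μ_θ (3 steps, strictly decreasing):
  μ^(1)=16; μ^(2)=-11; μ^(3)=-20

((0, 0, 0, 4); (0, 3, 1, 0); (1, 0, 0, 0))


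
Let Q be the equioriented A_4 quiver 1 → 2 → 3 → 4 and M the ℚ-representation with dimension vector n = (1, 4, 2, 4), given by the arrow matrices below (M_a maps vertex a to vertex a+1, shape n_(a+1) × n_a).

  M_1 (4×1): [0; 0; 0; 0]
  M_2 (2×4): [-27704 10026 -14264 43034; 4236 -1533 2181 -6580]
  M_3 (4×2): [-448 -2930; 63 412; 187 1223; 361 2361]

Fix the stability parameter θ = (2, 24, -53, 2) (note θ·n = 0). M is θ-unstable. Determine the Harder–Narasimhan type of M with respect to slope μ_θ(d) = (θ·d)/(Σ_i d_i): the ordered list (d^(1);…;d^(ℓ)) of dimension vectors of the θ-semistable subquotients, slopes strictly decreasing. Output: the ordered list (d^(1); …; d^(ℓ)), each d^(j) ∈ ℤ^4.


Barcode: M ≅ I[1,1], I[2,2]^2, I[2,4]^2, I[4,4]^2. HN layers by μ_θ (3 steps, strictly decreasing):
  μ^(1)=24; μ^(2)=2; μ^(3)=-29/2

((0, 2, 0, 0); (1, 0, 0, 4); (0, 2, 2, 0))


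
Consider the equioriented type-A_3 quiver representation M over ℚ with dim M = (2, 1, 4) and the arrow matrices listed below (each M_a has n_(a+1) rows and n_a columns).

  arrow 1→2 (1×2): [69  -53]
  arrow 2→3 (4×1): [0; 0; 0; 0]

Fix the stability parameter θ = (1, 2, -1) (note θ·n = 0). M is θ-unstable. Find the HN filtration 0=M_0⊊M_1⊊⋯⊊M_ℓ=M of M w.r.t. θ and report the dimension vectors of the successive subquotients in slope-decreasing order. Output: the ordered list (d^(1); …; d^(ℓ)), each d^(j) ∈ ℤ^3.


Interval decomposition of M: I[1,1], I[1,2], I[3,3]^4.
HN type (ℓ=3): μ^(1)=2; μ^(2)=1; μ^(3)=-1

((0, 1, 0); (2, 0, 0); (0, 0, 4))


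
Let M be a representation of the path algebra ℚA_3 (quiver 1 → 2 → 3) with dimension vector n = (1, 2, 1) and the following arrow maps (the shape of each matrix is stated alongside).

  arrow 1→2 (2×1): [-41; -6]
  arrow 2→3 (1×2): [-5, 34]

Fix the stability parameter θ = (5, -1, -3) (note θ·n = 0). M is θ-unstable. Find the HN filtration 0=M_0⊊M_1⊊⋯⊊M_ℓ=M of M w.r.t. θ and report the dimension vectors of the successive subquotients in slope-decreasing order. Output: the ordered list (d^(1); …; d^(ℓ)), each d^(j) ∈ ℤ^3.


Via rank(M_{q-1}∘⋯∘M_p): M ≅ I[1,3], I[2,2].
μ_θ-semistable layers: μ^(1)=1/3; μ^(2)=-1

((1, 1, 1); (0, 1, 0))


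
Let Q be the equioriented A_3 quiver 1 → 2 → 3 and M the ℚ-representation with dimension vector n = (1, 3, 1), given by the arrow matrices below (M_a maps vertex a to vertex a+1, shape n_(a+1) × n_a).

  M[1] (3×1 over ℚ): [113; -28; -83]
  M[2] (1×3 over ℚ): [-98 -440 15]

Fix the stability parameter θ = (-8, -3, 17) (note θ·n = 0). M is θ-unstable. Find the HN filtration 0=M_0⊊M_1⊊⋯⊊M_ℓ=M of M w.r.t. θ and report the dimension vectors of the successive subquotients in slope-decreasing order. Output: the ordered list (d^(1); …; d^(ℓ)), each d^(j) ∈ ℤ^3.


Barcode: M ≅ I[1,3], I[2,2]^2. HN layers by μ_θ (3 steps, strictly decreasing):
  μ^(1)=17; μ^(2)=-3; μ^(3)=-8

((0, 0, 1); (0, 3, 0); (1, 0, 0))


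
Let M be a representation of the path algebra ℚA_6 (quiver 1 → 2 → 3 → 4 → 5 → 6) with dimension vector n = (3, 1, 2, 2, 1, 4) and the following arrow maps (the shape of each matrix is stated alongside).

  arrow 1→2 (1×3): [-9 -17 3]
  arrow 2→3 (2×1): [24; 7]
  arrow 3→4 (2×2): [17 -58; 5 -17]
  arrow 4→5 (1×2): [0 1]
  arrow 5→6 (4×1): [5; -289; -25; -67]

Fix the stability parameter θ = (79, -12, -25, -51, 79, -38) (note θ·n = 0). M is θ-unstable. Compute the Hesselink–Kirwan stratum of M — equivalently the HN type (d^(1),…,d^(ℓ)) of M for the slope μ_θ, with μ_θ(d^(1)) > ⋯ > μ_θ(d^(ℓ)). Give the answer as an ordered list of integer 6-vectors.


Via rank(M_{q-1}∘⋯∘M_p): M ≅ I[1,1]^2, I[1,6], I[3,4], I[6,6]^3.
μ_θ-semistable layers: μ^(1)=79; μ^(2)=41/2; μ^(3)=-9/4; μ^(4)=-38

((2, 0, 0, 0, 0, 0); (0, 0, 0, 0, 1, 1); (1, 1, 1, 1, 0, 0); (0, 0, 1, 1, 0, 3))


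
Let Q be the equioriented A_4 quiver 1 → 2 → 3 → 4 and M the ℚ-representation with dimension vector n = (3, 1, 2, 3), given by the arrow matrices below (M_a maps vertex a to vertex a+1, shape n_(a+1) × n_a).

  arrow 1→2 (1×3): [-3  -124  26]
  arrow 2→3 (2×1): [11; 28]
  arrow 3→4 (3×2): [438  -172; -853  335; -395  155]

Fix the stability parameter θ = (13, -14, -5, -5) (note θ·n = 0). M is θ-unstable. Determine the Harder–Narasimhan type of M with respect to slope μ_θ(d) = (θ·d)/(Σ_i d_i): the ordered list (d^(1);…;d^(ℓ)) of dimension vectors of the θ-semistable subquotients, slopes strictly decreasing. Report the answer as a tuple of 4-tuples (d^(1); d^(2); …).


Via rank(M_{q-1}∘⋯∘M_p): M ≅ I[1,1]^2, I[1,4], I[3,4], I[4,4].
μ_θ-semistable layers: μ^(1)=13; μ^(2)=-11/4; μ^(3)=-5

((2, 0, 0, 0); (1, 1, 1, 1); (0, 0, 1, 2))


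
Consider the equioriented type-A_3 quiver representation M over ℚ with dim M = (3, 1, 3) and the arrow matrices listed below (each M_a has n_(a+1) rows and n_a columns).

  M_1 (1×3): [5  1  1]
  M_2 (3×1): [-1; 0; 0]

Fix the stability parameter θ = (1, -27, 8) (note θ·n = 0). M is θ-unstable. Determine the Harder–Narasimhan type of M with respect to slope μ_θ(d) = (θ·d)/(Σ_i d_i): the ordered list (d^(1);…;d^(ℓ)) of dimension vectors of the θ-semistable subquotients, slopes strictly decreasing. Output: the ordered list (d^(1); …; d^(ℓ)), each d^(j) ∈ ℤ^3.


Barcode: M ≅ I[1,1]^2, I[1,3], I[3,3]^2. HN layers by μ_θ (3 steps, strictly decreasing):
  μ^(1)=8; μ^(2)=1; μ^(3)=-13

((0, 0, 3); (2, 0, 0); (1, 1, 0))


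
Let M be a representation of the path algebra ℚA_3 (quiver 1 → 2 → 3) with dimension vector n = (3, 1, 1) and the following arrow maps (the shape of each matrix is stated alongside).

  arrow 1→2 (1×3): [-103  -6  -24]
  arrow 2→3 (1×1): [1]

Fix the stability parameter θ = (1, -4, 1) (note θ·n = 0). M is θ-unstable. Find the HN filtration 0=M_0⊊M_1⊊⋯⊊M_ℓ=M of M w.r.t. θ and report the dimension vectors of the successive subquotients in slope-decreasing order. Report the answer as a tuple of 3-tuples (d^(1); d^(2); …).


Via rank(M_{q-1}∘⋯∘M_p): M ≅ I[1,1]^2, I[1,3].
μ_θ-semistable layers: μ^(1)=1; μ^(2)=-3/2

((2, 0, 1); (1, 1, 0))


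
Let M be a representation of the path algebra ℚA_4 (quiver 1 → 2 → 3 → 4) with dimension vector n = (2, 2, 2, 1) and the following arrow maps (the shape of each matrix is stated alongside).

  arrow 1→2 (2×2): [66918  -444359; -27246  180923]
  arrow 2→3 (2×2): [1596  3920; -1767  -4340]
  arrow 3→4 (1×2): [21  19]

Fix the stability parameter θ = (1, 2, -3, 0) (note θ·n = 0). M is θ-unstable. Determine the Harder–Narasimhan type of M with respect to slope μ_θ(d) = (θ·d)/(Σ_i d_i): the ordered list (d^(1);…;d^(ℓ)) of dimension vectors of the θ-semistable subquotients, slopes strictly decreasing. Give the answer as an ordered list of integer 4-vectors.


Via rank(M_{q-1}∘⋯∘M_p): M ≅ I[1,1], I[1,4], I[2,2], I[3,3].
μ_θ-semistable layers: μ^(1)=2; μ^(2)=1; μ^(3)=0; μ^(4)=-3

((0, 1, 0, 0); (1, 0, 0, 0); (1, 1, 1, 1); (0, 0, 1, 0))


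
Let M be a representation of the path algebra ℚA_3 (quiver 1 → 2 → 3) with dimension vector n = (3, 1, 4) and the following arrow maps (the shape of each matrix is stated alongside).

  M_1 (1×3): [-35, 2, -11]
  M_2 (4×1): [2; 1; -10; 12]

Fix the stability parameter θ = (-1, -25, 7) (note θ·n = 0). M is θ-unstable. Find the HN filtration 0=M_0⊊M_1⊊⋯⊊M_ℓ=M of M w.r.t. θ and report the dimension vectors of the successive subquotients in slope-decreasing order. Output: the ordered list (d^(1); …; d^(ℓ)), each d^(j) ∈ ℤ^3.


Barcode: M ≅ I[1,1]^2, I[1,3], I[3,3]^3. HN layers by μ_θ (3 steps, strictly decreasing):
  μ^(1)=7; μ^(2)=-1; μ^(3)=-13

((0, 0, 4); (2, 0, 0); (1, 1, 0))


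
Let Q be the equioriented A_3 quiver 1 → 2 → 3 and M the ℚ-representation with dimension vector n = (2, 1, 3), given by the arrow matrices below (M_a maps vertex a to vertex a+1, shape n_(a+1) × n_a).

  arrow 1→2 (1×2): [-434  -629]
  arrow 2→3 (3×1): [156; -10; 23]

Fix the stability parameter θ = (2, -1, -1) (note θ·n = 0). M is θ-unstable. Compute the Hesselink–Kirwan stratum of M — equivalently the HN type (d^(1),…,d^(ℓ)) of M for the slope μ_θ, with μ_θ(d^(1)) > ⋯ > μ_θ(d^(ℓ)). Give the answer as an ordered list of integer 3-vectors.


Via rank(M_{q-1}∘⋯∘M_p): M ≅ I[1,1], I[1,3], I[3,3]^2.
μ_θ-semistable layers: μ^(1)=2; μ^(2)=0; μ^(3)=-1

((1, 0, 0); (1, 1, 1); (0, 0, 2))


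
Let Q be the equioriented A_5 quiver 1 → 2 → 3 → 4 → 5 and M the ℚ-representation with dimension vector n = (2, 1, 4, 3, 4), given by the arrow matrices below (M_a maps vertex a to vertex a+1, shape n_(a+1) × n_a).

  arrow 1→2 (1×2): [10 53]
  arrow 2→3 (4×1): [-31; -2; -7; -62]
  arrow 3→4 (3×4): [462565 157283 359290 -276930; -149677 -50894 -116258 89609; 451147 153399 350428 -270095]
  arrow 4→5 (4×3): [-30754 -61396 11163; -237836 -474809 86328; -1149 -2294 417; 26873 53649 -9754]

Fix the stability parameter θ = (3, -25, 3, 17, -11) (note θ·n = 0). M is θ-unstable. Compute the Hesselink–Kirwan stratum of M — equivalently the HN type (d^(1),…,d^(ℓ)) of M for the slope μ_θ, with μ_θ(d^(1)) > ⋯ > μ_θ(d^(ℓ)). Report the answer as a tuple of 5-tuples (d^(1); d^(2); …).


Via rank(M_{q-1}∘⋯∘M_p): M ≅ I[1,1], I[1,5], I[3,3], I[3,5]^2, I[5,5].
μ_θ-semistable layers: μ^(1)=3; μ^(2)=-11

((1, 0, 4, 3, 3); (1, 1, 0, 0, 1))


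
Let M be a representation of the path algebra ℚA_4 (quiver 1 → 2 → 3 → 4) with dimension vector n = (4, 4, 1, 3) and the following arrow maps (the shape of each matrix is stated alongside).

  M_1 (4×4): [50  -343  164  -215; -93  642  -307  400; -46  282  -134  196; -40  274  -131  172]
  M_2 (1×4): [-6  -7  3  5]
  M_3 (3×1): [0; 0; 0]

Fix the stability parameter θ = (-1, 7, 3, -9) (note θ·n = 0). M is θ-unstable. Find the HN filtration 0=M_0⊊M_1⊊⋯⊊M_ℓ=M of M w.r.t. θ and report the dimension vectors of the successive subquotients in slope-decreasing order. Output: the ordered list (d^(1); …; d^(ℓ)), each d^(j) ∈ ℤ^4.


Barcode: M ≅ I[1,2]^3, I[1,3], I[4,4]^3. HN layers by μ_θ (4 steps, strictly decreasing):
  μ^(1)=7; μ^(2)=5; μ^(3)=-1; μ^(4)=-9

((0, 3, 0, 0); (0, 1, 1, 0); (4, 0, 0, 0); (0, 0, 0, 3))
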